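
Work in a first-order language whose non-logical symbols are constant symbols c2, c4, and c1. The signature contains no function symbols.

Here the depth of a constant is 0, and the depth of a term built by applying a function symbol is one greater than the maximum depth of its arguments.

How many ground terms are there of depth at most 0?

With no function symbols every ground term is a constant, so there are exactly 3 ground terms at every depth bound.
N_0 = 3
Explicitly: c2, c4, c1.

3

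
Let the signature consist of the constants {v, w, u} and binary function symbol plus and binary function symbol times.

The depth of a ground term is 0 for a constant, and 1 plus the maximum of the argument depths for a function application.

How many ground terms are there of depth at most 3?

1566453

Count level by level. With function symbols plus/2, times/2, the terms of depth ≤ k are the 3 constants together with each function applied to depth-≤(k−1) tuples, so N_k = 3 + N_{k-1}^2 + N_{k-1}^2.
N_0 = 3
N_1 = 3 + 3^2 + 3^2 = 21
N_2 = 3 + 21^2 + 21^2 = 885
N_3 = 3 + 885^2 + 885^2 = 1566453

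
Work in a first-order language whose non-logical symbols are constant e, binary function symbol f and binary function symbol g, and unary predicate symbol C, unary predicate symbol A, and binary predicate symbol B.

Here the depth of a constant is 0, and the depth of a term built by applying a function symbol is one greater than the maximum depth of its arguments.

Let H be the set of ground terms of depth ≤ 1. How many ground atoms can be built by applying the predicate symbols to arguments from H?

First count ground terms of depth ≤ 1.
Let N_k = |{terms of depth ≤ k}|. Then N_0 = 1 and N_k = 1 + N_{k-1}^2 + N_{k-1}^2 for k ≥ 1 (one summand per function symbol, arity giving the exponent).
N_0 = 1
N_1 = 1 + 1^2 + 1^2 = 3
So |H| = 3.
For each predicate symbol, the number of ground atoms is |H| raised to its arity; summing:
  C: 3;  A: 3;  B: 3^2 = 9
Total ground atoms: 3 + 3 + 9 = 15.

15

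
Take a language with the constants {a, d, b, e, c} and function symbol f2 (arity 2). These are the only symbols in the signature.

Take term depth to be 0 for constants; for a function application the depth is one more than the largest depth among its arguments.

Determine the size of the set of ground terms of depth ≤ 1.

30

Count level by level. With function symbols f2/2, the terms of depth ≤ k are the 5 constants together with each function applied to depth-≤(k−1) tuples, so N_k = 5 + N_{k-1}^2.
N_0 = 5
N_1 = 5 + 5^2 = 30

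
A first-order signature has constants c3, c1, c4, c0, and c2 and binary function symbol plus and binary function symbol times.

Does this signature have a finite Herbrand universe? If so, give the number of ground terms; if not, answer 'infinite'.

infinite

The signature has at least one function symbol (plus, arity 2) and at least one constant (c3).
Iterating plus gives infinitely many distinct ground terms: c3, plus(c3, c3), plus(plus(c3, c3), plus(c3, c3)), ...
So the Herbrand universe is infinite.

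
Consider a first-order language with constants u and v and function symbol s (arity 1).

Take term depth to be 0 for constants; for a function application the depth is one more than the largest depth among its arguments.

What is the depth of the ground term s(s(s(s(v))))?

4

depth(s(v)) = 1 + depth(v) = 1 + 0 = 1
depth(s(s(v))) = 1 + depth(s(v)) = 1 + 1 = 2
depth(s(s(s(v)))) = 1 + depth(s(s(v))) = 1 + 2 = 3
depth(s(s(s(s(v))))) = 1 + depth(s(s(s(v)))) = 1 + 3 = 4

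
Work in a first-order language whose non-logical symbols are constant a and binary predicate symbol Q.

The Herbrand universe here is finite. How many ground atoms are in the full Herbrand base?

With no function symbols, the Herbrand universe is just the 1 constant.
Ground atoms per predicate: Q: 1^2 = 1.
Herbrand base size = 1 = 1.

1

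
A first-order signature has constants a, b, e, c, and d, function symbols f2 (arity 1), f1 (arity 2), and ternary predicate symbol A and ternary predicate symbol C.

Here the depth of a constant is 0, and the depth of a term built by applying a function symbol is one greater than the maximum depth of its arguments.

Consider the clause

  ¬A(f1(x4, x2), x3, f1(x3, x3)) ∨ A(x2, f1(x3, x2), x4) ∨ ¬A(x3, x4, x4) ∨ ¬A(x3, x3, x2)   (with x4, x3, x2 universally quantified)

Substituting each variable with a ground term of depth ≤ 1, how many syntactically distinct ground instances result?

42875

Ground terms of depth ≤ 1:
  Write N_k for the number of ground terms of depth ≤ k. A term of depth ≤ k is either a constant or a function symbol applied to arguments of depth ≤ k−1, so N_k = 5 + N_{k-1} + N_{k-1}^2.
  N_0 = 5
  N_1 = 5 + 5 + 5^2 = 35
So there are 35 ground terms available for substitution.
The clause has 3 distinct variables (x4, x3, x2), each appearing in the body. In the free term algebra distinct substitutions yield syntactically distinct ground instances.
Number of ground instances = 35^3 = 42875.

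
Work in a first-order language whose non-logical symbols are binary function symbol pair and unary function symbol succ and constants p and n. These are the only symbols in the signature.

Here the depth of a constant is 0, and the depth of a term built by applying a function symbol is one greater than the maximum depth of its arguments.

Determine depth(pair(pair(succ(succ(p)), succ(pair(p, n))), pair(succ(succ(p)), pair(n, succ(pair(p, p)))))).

depth(succ(p)) = 1 + depth(p) = 1 + 0 = 1
depth(succ(succ(p))) = 1 + depth(succ(p)) = 1 + 1 = 2
depth(pair(p, n)) = 1 + max(0, 0) = 1
depth(succ(pair(p, n))) = 1 + depth(pair(p, n)) = 1 + 1 = 2
depth(pair(succ(succ(p)), succ(pair(p, n)))) = 1 + max(2, 2) = 3
depth(pair(p, p)) = 1 + max(0, 0) = 1
depth(succ(pair(p, p))) = 1 + depth(pair(p, p)) = 1 + 1 = 2
depth(pair(n, succ(pair(p, p)))) = 1 + max(0, 2) = 3
depth(pair(succ(succ(p)), pair(n, succ(pair(p, p))))) = 1 + max(2, 3) = 4
depth(pair(pair(succ(succ(p)), succ(pair(p, n))), pair(succ(succ(p)), pair(n, succ(pair(p, p)))))) = 1 + max(3, 4) = 5

5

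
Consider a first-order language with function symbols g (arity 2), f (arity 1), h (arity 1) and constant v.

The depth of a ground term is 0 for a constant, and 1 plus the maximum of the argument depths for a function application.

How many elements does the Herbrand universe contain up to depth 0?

Let N_k count ground terms of depth at most k. Each non-constant term of depth ≤ k is some function symbol applied to depth-≤(k−1) arguments, giving N_k = 1 + N_{k-1}^2 + N_{k-1} + N_{k-1}.
N_0 = 1
Explicitly: v.

1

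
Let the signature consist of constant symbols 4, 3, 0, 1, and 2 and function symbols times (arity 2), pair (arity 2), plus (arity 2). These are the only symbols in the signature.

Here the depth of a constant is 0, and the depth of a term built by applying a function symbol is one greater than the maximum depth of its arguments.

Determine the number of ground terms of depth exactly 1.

Write N_k for the number of ground terms of depth ≤ k. A term of depth ≤ k is either a constant or a function symbol applied to arguments of depth ≤ k−1, so N_k = 5 + N_{k-1}^2 + N_{k-1}^2 + N_{k-1}^2.
N_0 = 5
N_1 = 5 + 5^2 + 5^2 + 5^2 = 80
Terms of depth exactly 1: N_1 − N_0 = 80 − 5 = 75.

75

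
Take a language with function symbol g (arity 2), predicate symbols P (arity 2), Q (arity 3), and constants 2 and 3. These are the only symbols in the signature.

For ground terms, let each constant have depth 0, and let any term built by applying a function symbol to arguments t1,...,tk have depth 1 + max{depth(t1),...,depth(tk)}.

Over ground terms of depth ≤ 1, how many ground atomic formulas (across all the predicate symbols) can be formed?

First count ground terms of depth ≤ 1.
Count level by level. With function symbols g/2, the terms of depth ≤ k are the 2 constants together with each function applied to depth-≤(k−1) tuples, so N_k = 2 + N_{k-1}^2.
N_0 = 2
N_1 = 2 + 2^2 = 6
So |H| = 6.
Each predicate of arity r yields |H|^r ground atoms (one per choice of an r-tuple from H):
  P: 6^2 = 36;  Q: 6^3 = 216
Total ground atoms: 36 + 216 = 252.

252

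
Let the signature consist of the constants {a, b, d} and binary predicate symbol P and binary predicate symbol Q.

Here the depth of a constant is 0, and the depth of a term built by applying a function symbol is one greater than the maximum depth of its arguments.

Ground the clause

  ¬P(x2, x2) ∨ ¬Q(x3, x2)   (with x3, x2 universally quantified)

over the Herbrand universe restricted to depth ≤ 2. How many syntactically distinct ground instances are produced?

9

Ground terms of depth ≤ 2:
  With no function symbols every ground term is a constant, so there are exactly 3 ground terms at every depth bound.
  N_0 = 3
  N_1 = 3
  N_2 = 3
So there are 3 ground terms available for substitution.
There are 2 variables to instantiate (x3, x2), each occurring in at least one literal, so different choices give different ground instances.
Number of ground instances = 3^2 = 9.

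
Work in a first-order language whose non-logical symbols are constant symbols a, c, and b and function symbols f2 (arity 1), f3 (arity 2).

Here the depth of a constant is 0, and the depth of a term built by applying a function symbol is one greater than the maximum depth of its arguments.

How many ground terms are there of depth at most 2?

243

If N_k denotes the number of depth-≤k ground terms, the 3 constants give N_0 = 3, and each function symbol of arity r contributes N_{k-1}^r new terms at level k: N_k = 3 + N_{k-1} + N_{k-1}^2.
N_0 = 3
N_1 = 3 + 3 + 3^2 = 15
N_2 = 3 + 15 + 15^2 = 243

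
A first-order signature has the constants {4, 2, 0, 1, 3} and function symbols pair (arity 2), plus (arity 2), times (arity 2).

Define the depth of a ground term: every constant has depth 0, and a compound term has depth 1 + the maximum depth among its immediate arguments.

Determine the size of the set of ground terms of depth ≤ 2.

19205

Write N_k for the number of ground terms of depth ≤ k. A term of depth ≤ k is either a constant or a function symbol applied to arguments of depth ≤ k−1, so N_k = 5 + N_{k-1}^2 + N_{k-1}^2 + N_{k-1}^2.
N_0 = 5
N_1 = 5 + 5^2 + 5^2 + 5^2 = 80
N_2 = 5 + 80^2 + 80^2 + 80^2 = 19205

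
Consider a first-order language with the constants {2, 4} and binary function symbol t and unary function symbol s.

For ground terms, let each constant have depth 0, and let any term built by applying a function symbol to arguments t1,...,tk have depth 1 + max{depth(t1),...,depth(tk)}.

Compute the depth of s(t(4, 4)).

2

depth(t(4, 4)) = 1 + max(0, 0) = 1
depth(s(t(4, 4))) = 1 + depth(t(4, 4)) = 1 + 1 = 2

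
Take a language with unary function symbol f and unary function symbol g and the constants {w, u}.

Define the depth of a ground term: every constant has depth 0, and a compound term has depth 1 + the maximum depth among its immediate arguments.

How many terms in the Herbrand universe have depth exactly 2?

Let N_k count ground terms of depth at most k. Each non-constant term of depth ≤ k is some function symbol applied to depth-≤(k−1) arguments, giving N_k = 2 + N_{k-1} + N_{k-1}.
N_0 = 2
N_1 = 2 + 2 + 2 = 6
N_2 = 2 + 6 + 6 = 14
Terms of depth exactly 2: N_2 − N_1 = 14 − 6 = 8.

8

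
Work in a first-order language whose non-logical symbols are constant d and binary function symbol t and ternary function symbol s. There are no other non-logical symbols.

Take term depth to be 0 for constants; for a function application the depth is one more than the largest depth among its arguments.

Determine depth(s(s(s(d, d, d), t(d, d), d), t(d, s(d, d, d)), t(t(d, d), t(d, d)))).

depth(s(d, d, d)) = 1 + max(0, 0, 0) = 1
depth(t(d, d)) = 1 + max(0, 0) = 1
depth(s(s(d, d, d), t(d, d), d)) = 1 + max(1, 1, 0) = 2
depth(t(d, s(d, d, d))) = 1 + max(0, 1) = 2
depth(t(t(d, d), t(d, d))) = 1 + max(1, 1) = 2
depth(s(s(s(d, d, d), t(d, d), d), t(d, s(d, d, d)), t(t(d, d), t(d, d)))) = 1 + max(2, 2, 2) = 3

3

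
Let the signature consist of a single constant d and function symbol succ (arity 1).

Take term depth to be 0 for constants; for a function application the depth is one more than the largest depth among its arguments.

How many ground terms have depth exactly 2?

Let N_k count ground terms of depth at most k. Each non-constant term of depth ≤ k is some function symbol applied to depth-≤(k−1) arguments, giving N_k = 1 + N_{k-1}.
N_0 = 1
N_1 = 1 + 1 = 2
N_2 = 1 + 2 = 3
Terms of depth exactly 2: N_2 − N_1 = 3 − 2 = 1.

1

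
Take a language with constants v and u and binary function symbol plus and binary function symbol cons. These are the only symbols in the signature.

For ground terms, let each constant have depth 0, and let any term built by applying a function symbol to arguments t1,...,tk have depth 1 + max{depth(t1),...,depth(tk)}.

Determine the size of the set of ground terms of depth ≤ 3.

81610

If N_k denotes the number of depth-≤k ground terms, the 2 constants give N_0 = 2, and each function symbol of arity r contributes N_{k-1}^r new terms at level k: N_k = 2 + N_{k-1}^2 + N_{k-1}^2.
N_0 = 2
N_1 = 2 + 2^2 + 2^2 = 10
N_2 = 2 + 10^2 + 10^2 = 202
N_3 = 2 + 202^2 + 202^2 = 81610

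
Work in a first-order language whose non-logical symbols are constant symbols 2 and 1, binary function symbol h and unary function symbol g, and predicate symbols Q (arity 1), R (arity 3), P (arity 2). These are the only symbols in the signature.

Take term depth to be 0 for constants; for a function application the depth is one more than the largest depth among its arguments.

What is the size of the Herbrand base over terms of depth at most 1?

First count ground terms of depth ≤ 1.
Count level by level. With function symbols h/2, g/1, the terms of depth ≤ k are the 2 constants together with each function applied to depth-≤(k−1) tuples, so N_k = 2 + N_{k-1}^2 + N_{k-1}.
N_0 = 2
N_1 = 2 + 2^2 + 2 = 8
Explicitly: 2, 1, h(2, 2), h(2, 1), h(1, 2), h(1, 1), g(2), g(1).
So |H| = 8.
For each predicate symbol, the number of ground atoms is |H| raised to its arity; summing:
  Q: 8;  R: 8^3 = 512;  P: 8^2 = 64
Total ground atoms: 8 + 512 + 64 = 584.

584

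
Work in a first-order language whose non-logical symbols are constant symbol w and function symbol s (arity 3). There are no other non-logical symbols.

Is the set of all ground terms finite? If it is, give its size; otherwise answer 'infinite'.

infinite

The signature has at least one function symbol (s, arity 3) and at least one constant (w).
Iterating s gives infinitely many distinct ground terms: w, s(w, w, w), s(s(w, w, w), s(w, w, w), s(w, w, w)), ...
So the Herbrand universe is infinite.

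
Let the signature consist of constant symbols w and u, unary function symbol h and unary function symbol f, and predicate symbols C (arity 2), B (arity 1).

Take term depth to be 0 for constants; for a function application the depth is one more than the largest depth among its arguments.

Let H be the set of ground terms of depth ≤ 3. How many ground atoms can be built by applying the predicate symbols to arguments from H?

First count ground terms of depth ≤ 3.
If N_k denotes the number of depth-≤k ground terms, the 2 constants give N_0 = 2, and each function symbol of arity r contributes N_{k-1}^r new terms at level k: N_k = 2 + N_{k-1} + N_{k-1}.
N_0 = 2
N_1 = 2 + 2 + 2 = 6
N_2 = 2 + 6 + 6 = 14
N_3 = 2 + 14 + 14 = 30
So |H| = 30.
Each predicate of arity r yields |H|^r ground atoms (one per choice of an r-tuple from H):
  C: 30^2 = 900;  B: 30
Total ground atoms: 900 + 30 = 930.

930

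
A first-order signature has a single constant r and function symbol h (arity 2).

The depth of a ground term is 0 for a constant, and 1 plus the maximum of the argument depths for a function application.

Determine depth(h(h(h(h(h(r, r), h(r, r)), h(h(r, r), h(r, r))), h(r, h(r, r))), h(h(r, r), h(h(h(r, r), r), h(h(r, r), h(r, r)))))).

depth(h(r, r)) = 1 + max(0, 0) = 1
depth(h(h(r, r), h(r, r))) = 1 + max(1, 1) = 2
depth(h(h(h(r, r), h(r, r)), h(h(r, r), h(r, r)))) = 1 + max(2, 2) = 3
depth(h(r, h(r, r))) = 1 + max(0, 1) = 2
depth(h(h(h(h(r, r), h(r, r)), h(h(r, r), h(r, r))), h(r, h(r, r)))) = 1 + max(3, 2) = 4
depth(h(h(r, r), r)) = 1 + max(1, 0) = 2
depth(h(h(h(r, r), r), h(h(r, r), h(r, r)))) = 1 + max(2, 2) = 3
depth(h(h(r, r), h(h(h(r, r), r), h(h(r, r), h(r, r))))) = 1 + max(1, 3) = 4
depth(h(h(h(h(h(r, r), h(r, r)), h(h(r, r), h(r, r))), h(r, h(r, r))), h(h(r, r), h(h(h(r, r), r), h(h(r, r), h(r, r)))))) = 1 + max(4, 4) = 5

5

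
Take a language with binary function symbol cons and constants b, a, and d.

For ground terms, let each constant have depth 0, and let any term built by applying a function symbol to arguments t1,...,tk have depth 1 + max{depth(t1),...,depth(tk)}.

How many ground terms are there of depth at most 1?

Write N_k for the number of ground terms of depth ≤ k. A term of depth ≤ k is either a constant or a function symbol applied to arguments of depth ≤ k−1, so N_k = 3 + N_{k-1}^2.
N_0 = 3
N_1 = 3 + 3^2 = 12

12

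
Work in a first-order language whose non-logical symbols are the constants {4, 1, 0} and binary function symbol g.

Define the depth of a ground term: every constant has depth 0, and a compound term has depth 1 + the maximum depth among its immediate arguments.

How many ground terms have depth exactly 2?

135

Write N_k for the number of ground terms of depth ≤ k. A term of depth ≤ k is either a constant or a function symbol applied to arguments of depth ≤ k−1, so N_k = 3 + N_{k-1}^2.
N_0 = 3
N_1 = 3 + 3^2 = 12
N_2 = 3 + 12^2 = 147
Terms of depth exactly 2: N_2 − N_1 = 147 − 12 = 135.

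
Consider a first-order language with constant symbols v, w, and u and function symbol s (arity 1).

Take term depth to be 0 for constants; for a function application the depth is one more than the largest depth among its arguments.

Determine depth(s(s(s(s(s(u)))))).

5

depth(s(u)) = 1 + depth(u) = 1 + 0 = 1
depth(s(s(u))) = 1 + depth(s(u)) = 1 + 1 = 2
depth(s(s(s(u)))) = 1 + depth(s(s(u))) = 1 + 2 = 3
depth(s(s(s(s(u))))) = 1 + depth(s(s(s(u)))) = 1 + 3 = 4
depth(s(s(s(s(s(u)))))) = 1 + depth(s(s(s(s(u))))) = 1 + 4 = 5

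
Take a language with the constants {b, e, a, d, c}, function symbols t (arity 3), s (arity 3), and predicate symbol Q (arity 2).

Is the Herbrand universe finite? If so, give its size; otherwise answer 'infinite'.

The signature has at least one function symbol (t, arity 3) and at least one constant (b).
Iterating t gives infinitely many distinct ground terms: b, t(b, b, b), t(t(b, b, b), t(b, b, b), t(b, b, b)), ...
So the Herbrand universe is infinite.

infinite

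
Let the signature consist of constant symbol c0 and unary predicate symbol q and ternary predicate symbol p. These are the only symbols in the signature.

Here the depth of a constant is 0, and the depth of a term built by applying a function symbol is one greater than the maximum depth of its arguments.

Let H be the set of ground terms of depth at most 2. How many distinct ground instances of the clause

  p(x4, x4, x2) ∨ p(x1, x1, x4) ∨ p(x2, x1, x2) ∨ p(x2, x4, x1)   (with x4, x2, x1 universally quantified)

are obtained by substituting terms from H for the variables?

1

Ground terms of depth ≤ 2:
  With no function symbols every ground term is a constant, so there is exactly 1 ground term at every depth bound.
  N_0 = 1
  N_1 = 1
  N_2 = 1
  Explicitly: c0.
So there is exactly 1 ground term available for substitution.
There are 3 variables to instantiate (x4, x2, x1), each occurring in at least one literal, so different choices give different ground instances.
Number of ground instances = 1^3 = 1.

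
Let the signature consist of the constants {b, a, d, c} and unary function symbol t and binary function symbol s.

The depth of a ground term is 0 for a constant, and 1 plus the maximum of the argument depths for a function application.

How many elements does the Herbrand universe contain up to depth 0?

4

Count level by level. With function symbols t/1, s/2, the terms of depth ≤ k are the 4 constants together with each function applied to depth-≤(k−1) tuples, so N_k = 4 + N_{k-1} + N_{k-1}^2.
N_0 = 4
Explicitly: b, a, d, c.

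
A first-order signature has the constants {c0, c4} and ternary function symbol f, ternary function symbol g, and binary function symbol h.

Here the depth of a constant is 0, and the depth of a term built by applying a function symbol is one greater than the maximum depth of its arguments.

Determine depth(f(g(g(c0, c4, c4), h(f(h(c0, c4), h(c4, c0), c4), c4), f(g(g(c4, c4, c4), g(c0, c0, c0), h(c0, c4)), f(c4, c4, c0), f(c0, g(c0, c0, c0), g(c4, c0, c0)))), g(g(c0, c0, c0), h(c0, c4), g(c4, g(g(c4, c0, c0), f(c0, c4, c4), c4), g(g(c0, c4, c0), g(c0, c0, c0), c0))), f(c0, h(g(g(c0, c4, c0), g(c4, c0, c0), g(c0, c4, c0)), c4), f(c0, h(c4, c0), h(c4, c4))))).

depth(g(c0, c4, c4)) = 1 + max(0, 0, 0) = 1
depth(h(c0, c4)) = 1 + max(0, 0) = 1
depth(h(c4, c0)) = 1 + max(0, 0) = 1
depth(f(h(c0, c4), h(c4, c0), c4)) = 1 + max(1, 1, 0) = 2
depth(h(f(h(c0, c4), h(c4, c0), c4), c4)) = 1 + max(2, 0) = 3
depth(g(c4, c4, c4)) = 1 + max(0, 0, 0) = 1
depth(g(c0, c0, c0)) = 1 + max(0, 0, 0) = 1
depth(g(g(c4, c4, c4), g(c0, c0, c0), h(c0, c4))) = 1 + max(1, 1, 1) = 2
depth(f(c4, c4, c0)) = 1 + max(0, 0, 0) = 1
depth(g(c4, c0, c0)) = 1 + max(0, 0, 0) = 1
depth(f(c0, g(c0, c0, c0), g(c4, c0, c0))) = 1 + max(0, 1, 1) = 2
depth(f(g(g(c4, c4, c4), g(c0, c0, c0), h(c0, c4)), f(c4, c4, c0), f(c0, g(c0, c0, c0), g(c4, c0, c0)))) = 1 + max(2, 1, 2) = 3
depth(g(g(c0, c4, c4), h(f(h(c0, c4), h(c4, c0), c4), c4), f(g(g(c4, c4, c4), g(c0, c0, c0), h(c0, c4)), f(c4, c4, c0), f(c0, g(c0, c0, c0), g(c4, c0, c0))))) = 1 + max(1, 3, 3) = 4
depth(f(c0, c4, c4)) = 1 + max(0, 0, 0) = 1
depth(g(g(c4, c0, c0), f(c0, c4, c4), c4)) = 1 + max(1, 1, 0) = 2
depth(g(c0, c4, c0)) = 1 + max(0, 0, 0) = 1
depth(g(g(c0, c4, c0), g(c0, c0, c0), c0)) = 1 + max(1, 1, 0) = 2
depth(g(c4, g(g(c4, c0, c0), f(c0, c4, c4), c4), g(g(c0, c4, c0), g(c0, c0, c0), c0))) = 1 + max(0, 2, 2) = 3
depth(g(g(c0, c0, c0), h(c0, c4), g(c4, g(g(c4, c0, c0), f(c0, c4, c4), c4), g(g(c0, c4, c0), g(c0, c0, c0), c0)))) = 1 + max(1, 1, 3) = 4
depth(g(g(c0, c4, c0), g(c4, c0, c0), g(c0, c4, c0))) = 1 + max(1, 1, 1) = 2
depth(h(g(g(c0, c4, c0), g(c4, c0, c0), g(c0, c4, c0)), c4)) = 1 + max(2, 0) = 3
depth(h(c4, c4)) = 1 + max(0, 0) = 1
depth(f(c0, h(c4, c0), h(c4, c4))) = 1 + max(0, 1, 1) = 2
depth(f(c0, h(g(g(c0, c4, c0), g(c4, c0, c0), g(c0, c4, c0)), c4), f(c0, h(c4, c0), h(c4, c4)))) = 1 + max(0, 3, 2) = 4
depth(f(g(g(c0, c4, c4), h(f(h(c0, c4), h(c4, c0), c4), c4), f(g(g(c4, c4, c4), g(c0, c0, c0), h(c0, c4)), f(c4, c4, c0), f(c0, g(c0, c0, c0), g(c4, c0, c0)))), g(g(c0, c0, c0), h(c0, c4), g(c4, g(g(c4, c0, c0), f(c0, c4, c4), c4), g(g(c0, c4, c0), g(c0, c0, c0), c0))), f(c0, h(g(g(c0, c4, c0), g(c4, c0, c0), g(c0, c4, c0)), c4), f(c0, h(c4, c0), h(c4, c4))))) = 1 + max(4, 4, 4) = 5

5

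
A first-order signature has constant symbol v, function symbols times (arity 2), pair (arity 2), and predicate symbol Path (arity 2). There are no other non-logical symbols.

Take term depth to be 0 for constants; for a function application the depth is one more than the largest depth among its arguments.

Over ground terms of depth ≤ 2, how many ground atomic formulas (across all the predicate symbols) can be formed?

First count ground terms of depth ≤ 2.
Write N_k for the number of ground terms of depth ≤ k. A term of depth ≤ k is either a constant or a function symbol applied to arguments of depth ≤ k−1, so N_k = 1 + N_{k-1}^2 + N_{k-1}^2.
N_0 = 1
N_1 = 1 + 1^2 + 1^2 = 3
N_2 = 1 + 3^2 + 3^2 = 19
So |H| = 19.
For each predicate symbol, the number of ground atoms is |H| raised to its arity; summing:
  Path: 19^2 = 361
Total ground atoms: 361.

361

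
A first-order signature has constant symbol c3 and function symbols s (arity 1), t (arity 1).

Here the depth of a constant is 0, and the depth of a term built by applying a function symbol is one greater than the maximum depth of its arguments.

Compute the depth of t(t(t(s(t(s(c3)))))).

6

depth(s(c3)) = 1 + depth(c3) = 1 + 0 = 1
depth(t(s(c3))) = 1 + depth(s(c3)) = 1 + 1 = 2
depth(s(t(s(c3)))) = 1 + depth(t(s(c3))) = 1 + 2 = 3
depth(t(s(t(s(c3))))) = 1 + depth(s(t(s(c3)))) = 1 + 3 = 4
depth(t(t(s(t(s(c3)))))) = 1 + depth(t(s(t(s(c3))))) = 1 + 4 = 5
depth(t(t(t(s(t(s(c3))))))) = 1 + depth(t(t(s(t(s(c3)))))) = 1 + 5 = 6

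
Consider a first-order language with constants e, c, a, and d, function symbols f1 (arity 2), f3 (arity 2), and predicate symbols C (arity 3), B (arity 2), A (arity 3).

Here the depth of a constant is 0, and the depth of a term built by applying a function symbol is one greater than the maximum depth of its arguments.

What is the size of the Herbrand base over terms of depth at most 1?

94608

First count ground terms of depth ≤ 1.
Count level by level. With function symbols f1/2, f3/2, the terms of depth ≤ k are the 4 constants together with each function applied to depth-≤(k−1) tuples, so N_k = 4 + N_{k-1}^2 + N_{k-1}^2.
N_0 = 4
N_1 = 4 + 4^2 + 4^2 = 36
So |H| = 36.
For each predicate symbol, the number of ground atoms is |H| raised to its arity; summing:
  C: 36^3 = 46656;  B: 36^2 = 1296;  A: 36^3 = 46656
Total ground atoms: 46656 + 1296 + 46656 = 94608.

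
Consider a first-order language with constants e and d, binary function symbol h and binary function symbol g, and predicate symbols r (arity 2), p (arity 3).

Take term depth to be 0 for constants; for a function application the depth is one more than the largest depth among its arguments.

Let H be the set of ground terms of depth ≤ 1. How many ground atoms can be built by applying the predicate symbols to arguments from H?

1100

First count ground terms of depth ≤ 1.
Count level by level. With function symbols h/2, g/2, the terms of depth ≤ k are the 2 constants together with each function applied to depth-≤(k−1) tuples, so N_k = 2 + N_{k-1}^2 + N_{k-1}^2.
N_0 = 2
N_1 = 2 + 2^2 + 2^2 = 10
So |H| = 10.
A ground atom is a predicate applied to a tuple of terms from H, so the count is the sum over predicates of |H|^arity:
  r: 10^2 = 100;  p: 10^3 = 1000
Total ground atoms: 100 + 1000 = 1100.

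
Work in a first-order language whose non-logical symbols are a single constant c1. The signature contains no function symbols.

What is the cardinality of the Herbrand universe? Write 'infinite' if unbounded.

1

There are no function symbols, so the only ground term is the single constant.
The Herbrand universe is {c1}, finite with 1 element.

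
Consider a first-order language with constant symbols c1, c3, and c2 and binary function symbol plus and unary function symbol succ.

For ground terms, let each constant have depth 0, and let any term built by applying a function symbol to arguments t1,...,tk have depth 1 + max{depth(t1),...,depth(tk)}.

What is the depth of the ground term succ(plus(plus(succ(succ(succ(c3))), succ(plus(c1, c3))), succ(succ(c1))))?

depth(succ(c3)) = 1 + depth(c3) = 1 + 0 = 1
depth(succ(succ(c3))) = 1 + depth(succ(c3)) = 1 + 1 = 2
depth(succ(succ(succ(c3)))) = 1 + depth(succ(succ(c3))) = 1 + 2 = 3
depth(plus(c1, c3)) = 1 + max(0, 0) = 1
depth(succ(plus(c1, c3))) = 1 + depth(plus(c1, c3)) = 1 + 1 = 2
depth(plus(succ(succ(succ(c3))), succ(plus(c1, c3)))) = 1 + max(3, 2) = 4
depth(succ(c1)) = 1 + depth(c1) = 1 + 0 = 1
depth(succ(succ(c1))) = 1 + depth(succ(c1)) = 1 + 1 = 2
depth(plus(plus(succ(succ(succ(c3))), succ(plus(c1, c3))), succ(succ(c1)))) = 1 + max(4, 2) = 5
depth(succ(plus(plus(succ(succ(succ(c3))), succ(plus(c1, c3))), succ(succ(c1))))) = 1 + depth(plus(plus(succ(succ(succ(c3))), succ(plus(c1, c3))), succ(succ(c1)))) = 1 + 5 = 6

6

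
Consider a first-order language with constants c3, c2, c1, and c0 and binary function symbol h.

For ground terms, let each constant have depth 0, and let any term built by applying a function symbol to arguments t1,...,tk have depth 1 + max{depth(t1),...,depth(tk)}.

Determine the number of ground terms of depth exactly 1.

16

Write N_k for the number of ground terms of depth ≤ k. A term of depth ≤ k is either a constant or a function symbol applied to arguments of depth ≤ k−1, so N_k = 4 + N_{k-1}^2.
N_0 = 4
N_1 = 4 + 4^2 = 20
Terms of depth exactly 1: N_1 − N_0 = 20 − 4 = 16.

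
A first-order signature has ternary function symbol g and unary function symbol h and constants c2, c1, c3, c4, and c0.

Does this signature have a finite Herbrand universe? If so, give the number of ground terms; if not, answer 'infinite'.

infinite

The signature has at least one function symbol (g, arity 3) and at least one constant (c2).
Iterating g gives infinitely many distinct ground terms: c2, g(c2, c2, c2), g(g(c2, c2, c2), g(c2, c2, c2), g(c2, c2, c2)), ...
So the Herbrand universe is infinite.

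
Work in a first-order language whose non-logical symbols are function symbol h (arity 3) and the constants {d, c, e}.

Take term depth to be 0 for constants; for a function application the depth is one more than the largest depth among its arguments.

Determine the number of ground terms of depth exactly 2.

26973

Let N_k = |{terms of depth ≤ k}|. Then N_0 = 3 and N_k = 3 + N_{k-1}^3 for k ≥ 1 (one summand per function symbol, arity giving the exponent).
N_0 = 3
N_1 = 3 + 3^3 = 30
N_2 = 3 + 30^3 = 27003
Terms of depth exactly 2: N_2 − N_1 = 27003 − 30 = 26973.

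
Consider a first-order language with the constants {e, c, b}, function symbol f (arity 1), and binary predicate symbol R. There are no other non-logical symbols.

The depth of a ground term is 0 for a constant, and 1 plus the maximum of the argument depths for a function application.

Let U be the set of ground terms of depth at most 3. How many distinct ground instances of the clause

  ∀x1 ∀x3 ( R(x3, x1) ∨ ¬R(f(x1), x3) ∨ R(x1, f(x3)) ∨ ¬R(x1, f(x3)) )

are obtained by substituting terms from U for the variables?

Ground terms of depth ≤ 3:
  Count level by level. With function symbols f/1, the terms of depth ≤ k are the 3 constants together with each function applied to depth-≤(k−1) tuples, so N_k = 3 + N_{k-1}.
  N_0 = 3
  N_1 = 3 + 3 = 6
  N_2 = 3 + 6 = 9
  N_3 = 3 + 9 = 12
So there are 12 ground terms available for substitution.
The body mentions every one of the 2 quantified variables; since ground terms form a free algebra, no two substitutions collapse to the same formula.
Number of ground instances = 12^2 = 144.

144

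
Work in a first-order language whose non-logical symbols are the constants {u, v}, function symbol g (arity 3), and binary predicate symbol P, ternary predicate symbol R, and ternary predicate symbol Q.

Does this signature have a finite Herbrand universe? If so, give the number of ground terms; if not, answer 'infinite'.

infinite

The signature has at least one function symbol (g, arity 3) and at least one constant (u).
Iterating g gives infinitely many distinct ground terms: u, g(u, u, u), g(g(u, u, u), g(u, u, u), g(u, u, u)), ...
So the Herbrand universe is infinite.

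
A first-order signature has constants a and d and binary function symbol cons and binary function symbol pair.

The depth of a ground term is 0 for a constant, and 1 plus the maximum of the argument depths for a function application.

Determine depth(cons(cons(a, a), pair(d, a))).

depth(cons(a, a)) = 1 + max(0, 0) = 1
depth(pair(d, a)) = 1 + max(0, 0) = 1
depth(cons(cons(a, a), pair(d, a))) = 1 + max(1, 1) = 2

2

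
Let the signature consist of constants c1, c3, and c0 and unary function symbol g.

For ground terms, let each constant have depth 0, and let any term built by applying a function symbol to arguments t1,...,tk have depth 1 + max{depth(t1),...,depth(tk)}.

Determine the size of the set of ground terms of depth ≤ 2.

9

If N_k denotes the number of depth-≤k ground terms, the 3 constants give N_0 = 3, and each function symbol of arity r contributes N_{k-1}^r new terms at level k: N_k = 3 + N_{k-1}.
N_0 = 3
N_1 = 3 + 3 = 6
N_2 = 3 + 6 = 9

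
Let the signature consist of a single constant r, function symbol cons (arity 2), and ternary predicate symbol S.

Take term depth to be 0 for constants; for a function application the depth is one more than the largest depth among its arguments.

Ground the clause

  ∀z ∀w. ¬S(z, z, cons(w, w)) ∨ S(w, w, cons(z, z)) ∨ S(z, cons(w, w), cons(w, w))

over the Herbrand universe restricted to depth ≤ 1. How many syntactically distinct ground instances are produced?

4

Ground terms of depth ≤ 1:
  Let N_k = |{terms of depth ≤ k}|. Then N_0 = 1 and N_k = 1 + N_{k-1}^2 for k ≥ 1 (one summand per function symbol, arity giving the exponent).
  N_0 = 1
  N_1 = 1 + 1^2 = 2
So there are 2 ground terms available for substitution.
Each of z, w ranges independently over the available ground terms, and distinct assignments produce distinct instances.
Number of ground instances = 2^2 = 4.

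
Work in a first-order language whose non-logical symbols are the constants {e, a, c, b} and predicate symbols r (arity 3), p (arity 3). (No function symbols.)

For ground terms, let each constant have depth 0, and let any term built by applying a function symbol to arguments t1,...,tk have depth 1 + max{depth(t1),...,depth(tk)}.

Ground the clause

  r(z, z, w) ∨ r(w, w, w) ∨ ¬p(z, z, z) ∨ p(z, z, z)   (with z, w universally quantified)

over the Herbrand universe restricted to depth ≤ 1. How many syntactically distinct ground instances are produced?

16

Ground terms of depth ≤ 1:
  With no function symbols every ground term is a constant, so there are exactly 4 ground terms at every depth bound.
  N_0 = 4
  N_1 = 4
  Explicitly: e, a, c, b.
So there are 4 ground terms available for substitution.
The body mentions every one of the 2 quantified variables; since ground terms form a free algebra, no two substitutions collapse to the same formula.
Number of ground instances = 4^2 = 16.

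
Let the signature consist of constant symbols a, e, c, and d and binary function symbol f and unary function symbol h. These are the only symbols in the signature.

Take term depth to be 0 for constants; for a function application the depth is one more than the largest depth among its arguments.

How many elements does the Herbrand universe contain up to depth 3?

365424

If N_k denotes the number of depth-≤k ground terms, the 4 constants give N_0 = 4, and each function symbol of arity r contributes N_{k-1}^r new terms at level k: N_k = 4 + N_{k-1}^2 + N_{k-1}.
N_0 = 4
N_1 = 4 + 4^2 + 4 = 24
N_2 = 4 + 24^2 + 24 = 604
N_3 = 4 + 604^2 + 604 = 365424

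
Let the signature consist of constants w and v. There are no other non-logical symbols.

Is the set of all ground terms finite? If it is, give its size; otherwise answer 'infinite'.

2

There are no function symbols, so every ground term is one of the 2 constants.
The Herbrand universe is {w, v}, which is finite with 2 elements.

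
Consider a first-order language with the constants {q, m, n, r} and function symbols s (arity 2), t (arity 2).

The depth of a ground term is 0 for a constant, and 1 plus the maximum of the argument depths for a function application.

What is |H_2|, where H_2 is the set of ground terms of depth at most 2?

Count level by level. With function symbols s/2, t/2, the terms of depth ≤ k are the 4 constants together with each function applied to depth-≤(k−1) tuples, so N_k = 4 + N_{k-1}^2 + N_{k-1}^2.
N_0 = 4
N_1 = 4 + 4^2 + 4^2 = 36
N_2 = 4 + 36^2 + 36^2 = 2596

2596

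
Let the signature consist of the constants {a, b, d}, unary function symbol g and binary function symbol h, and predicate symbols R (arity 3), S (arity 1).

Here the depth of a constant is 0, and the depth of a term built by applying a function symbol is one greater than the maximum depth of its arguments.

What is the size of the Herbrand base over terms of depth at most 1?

First count ground terms of depth ≤ 1.
Let N_k count ground terms of depth at most k. Each non-constant term of depth ≤ k is some function symbol applied to depth-≤(k−1) arguments, giving N_k = 3 + N_{k-1} + N_{k-1}^2.
N_0 = 3
N_1 = 3 + 3 + 3^2 = 15
So |H| = 15.
A ground atom is a predicate applied to a tuple of terms from H, so the count is the sum over predicates of |H|^arity:
  R: 15^3 = 3375;  S: 15
Total ground atoms: 3375 + 15 = 3390.

3390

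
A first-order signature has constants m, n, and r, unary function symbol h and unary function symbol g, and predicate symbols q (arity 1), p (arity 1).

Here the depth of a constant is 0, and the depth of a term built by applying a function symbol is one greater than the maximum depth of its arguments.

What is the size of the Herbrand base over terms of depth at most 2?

42

First count ground terms of depth ≤ 2.
Count level by level. With function symbols h/1, g/1, the terms of depth ≤ k are the 3 constants together with each function applied to depth-≤(k−1) tuples, so N_k = 3 + N_{k-1} + N_{k-1}.
N_0 = 3
N_1 = 3 + 3 + 3 = 9
N_2 = 3 + 9 + 9 = 21
So |H| = 21.
For each predicate symbol, the number of ground atoms is |H| raised to its arity; summing:
  q: 21;  p: 21
Total ground atoms: 21 + 21 = 42.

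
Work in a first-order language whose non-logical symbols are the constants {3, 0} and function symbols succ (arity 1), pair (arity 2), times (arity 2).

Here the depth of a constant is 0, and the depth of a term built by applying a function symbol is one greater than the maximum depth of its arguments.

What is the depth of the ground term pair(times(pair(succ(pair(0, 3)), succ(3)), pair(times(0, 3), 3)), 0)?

depth(pair(0, 3)) = 1 + max(0, 0) = 1
depth(succ(pair(0, 3))) = 1 + depth(pair(0, 3)) = 1 + 1 = 2
depth(succ(3)) = 1 + depth(3) = 1 + 0 = 1
depth(pair(succ(pair(0, 3)), succ(3))) = 1 + max(2, 1) = 3
depth(times(0, 3)) = 1 + max(0, 0) = 1
depth(pair(times(0, 3), 3)) = 1 + max(1, 0) = 2
depth(times(pair(succ(pair(0, 3)), succ(3)), pair(times(0, 3), 3))) = 1 + max(3, 2) = 4
depth(pair(times(pair(succ(pair(0, 3)), succ(3)), pair(times(0, 3), 3)), 0)) = 1 + max(4, 0) = 5

5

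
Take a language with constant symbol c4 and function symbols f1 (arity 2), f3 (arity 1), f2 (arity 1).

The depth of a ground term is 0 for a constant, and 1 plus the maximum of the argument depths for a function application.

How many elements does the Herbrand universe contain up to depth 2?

Write N_k for the number of ground terms of depth ≤ k. A term of depth ≤ k is either a constant or a function symbol applied to arguments of depth ≤ k−1, so N_k = 1 + N_{k-1}^2 + N_{k-1} + N_{k-1}.
N_0 = 1
N_1 = 1 + 1^2 + 1 + 1 = 4
N_2 = 1 + 4^2 + 4 + 4 = 25

25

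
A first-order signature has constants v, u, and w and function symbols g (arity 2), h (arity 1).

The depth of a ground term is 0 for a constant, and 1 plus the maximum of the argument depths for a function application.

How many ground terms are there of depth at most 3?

Count level by level. With function symbols g/2, h/1, the terms of depth ≤ k are the 3 constants together with each function applied to depth-≤(k−1) tuples, so N_k = 3 + N_{k-1}^2 + N_{k-1}.
N_0 = 3
N_1 = 3 + 3^2 + 3 = 15
N_2 = 3 + 15^2 + 15 = 243
N_3 = 3 + 243^2 + 243 = 59295

59295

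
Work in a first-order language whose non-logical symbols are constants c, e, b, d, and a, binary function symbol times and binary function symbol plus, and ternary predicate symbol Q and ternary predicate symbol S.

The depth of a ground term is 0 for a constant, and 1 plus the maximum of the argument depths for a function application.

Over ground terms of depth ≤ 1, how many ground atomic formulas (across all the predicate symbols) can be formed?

First count ground terms of depth ≤ 1.
Write N_k for the number of ground terms of depth ≤ k. A term of depth ≤ k is either a constant or a function symbol applied to arguments of depth ≤ k−1, so N_k = 5 + N_{k-1}^2 + N_{k-1}^2.
N_0 = 5
N_1 = 5 + 5^2 + 5^2 = 55
So |H| = 55.
For each predicate symbol, the number of ground atoms is |H| raised to its arity; summing:
  Q: 55^3 = 166375;  S: 55^3 = 166375
Total ground atoms: 166375 + 166375 = 332750.

332750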